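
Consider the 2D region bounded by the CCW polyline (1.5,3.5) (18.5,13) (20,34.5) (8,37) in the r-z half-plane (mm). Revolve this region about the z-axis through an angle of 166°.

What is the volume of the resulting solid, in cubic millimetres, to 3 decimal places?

Volume = 12742.271 mm³

Profile (r,z), 4 vertices: (1.5,3.5) (18.5,13) (20,34.5) (8,37)
edge 0: (1.5,3.5)→(18.5,13)  cross = 1.5·13 − 18.5·3.5 = -45.2500; (r_i+r_j)·cross = 20·-45.2500 = -905.0000
edge 1: (18.5,13)→(20,34.5)  cross = 18.5·34.5 − 20·13 = 378.2500; (r_i+r_j)·cross = 38.5·378.2500 = 14562.6250
edge 2: (20,34.5)→(8,37)  cross = 20·37 − 8·34.5 = 464.0000; (r_i+r_j)·cross = 28·464.0000 = 12992.0000
edge 3: (8,37)→(1.5,3.5)  cross = 8·3.5 − 1.5·37 = -27.5000; (r_i+r_j)·cross = 9.5·-27.5000 = -261.2500
Σcross = 769.5000 → A = |Σcross|/2 = 384.7500 mm²
Σ(r_i+r_j)·cross = 26388.3750 → first moment M = |Σ|/6 = 4398.0625
R_c = M/A = 4398.0625/384.7500 = 11.4310 mm
θ = 166° = 2.897247 rad
V = θ·R_c·A = 2.897247·11.4310·384.7500 = 12742.271 mm³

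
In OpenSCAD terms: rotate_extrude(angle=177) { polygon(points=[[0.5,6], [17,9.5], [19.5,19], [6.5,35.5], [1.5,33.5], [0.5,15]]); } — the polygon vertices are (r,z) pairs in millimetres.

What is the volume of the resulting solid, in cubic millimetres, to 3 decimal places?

Profile (r,z), 6 vertices: (0.5,6) (17,9.5) (19.5,19) (6.5,35.5) (1.5,33.5) (0.5,15)
edge 0: (0.5,6)→(17,9.5)  cross = 0.5·9.5 − 17·6 = -97.2500; (r_i+r_j)·cross = 17.5·-97.2500 = -1701.8750
edge 1: (17,9.5)→(19.5,19)  cross = 17·19 − 19.5·9.5 = 137.7500; (r_i+r_j)·cross = 36.5·137.7500 = 5027.8750
edge 2: (19.5,19)→(6.5,35.5)  cross = 19.5·35.5 − 6.5·19 = 568.7500; (r_i+r_j)·cross = 26·568.7500 = 14787.5000
edge 3: (6.5,35.5)→(1.5,33.5)  cross = 6.5·33.5 − 1.5·35.5 = 164.5000; (r_i+r_j)·cross = 8·164.5000 = 1316.0000
edge 4: (1.5,33.5)→(0.5,15)  cross = 1.5·15 − 0.5·33.5 = 5.7500; (r_i+r_j)·cross = 2·5.7500 = 11.5000
edge 5: (0.5,15)→(0.5,6)  cross = 0.5·6 − 0.5·15 = -4.5000; (r_i+r_j)·cross = 1·-4.5000 = -4.5000
Σcross = 775.0000 → A = |Σcross|/2 = 387.5000 mm²
Σ(r_i+r_j)·cross = 19436.5000 → first moment M = |Σ|/6 = 3239.4167
R_c = M/A = 3239.4167/387.5000 = 8.3598 mm
θ = 177° = 3.089233 rad
V = θ·R_c·A = 3.089233·8.3598·387.5000 = 10007.312 mm³

Volume = 10007.312 mm³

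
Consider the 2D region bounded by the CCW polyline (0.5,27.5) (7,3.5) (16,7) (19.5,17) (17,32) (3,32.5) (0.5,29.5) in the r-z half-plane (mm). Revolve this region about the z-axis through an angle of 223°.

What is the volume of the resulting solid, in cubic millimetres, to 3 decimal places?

Volume = 16105.445 mm³

Profile (r,z), 7 vertices: (0.5,27.5) (7,3.5) (16,7) (19.5,17) (17,32) (3,32.5) (0.5,29.5)
edge 0: (0.5,27.5)→(7,3.5)  cross = 0.5·3.5 − 7·27.5 = -190.7500; (r_i+r_j)·cross = 7.5·-190.7500 = -1430.6250
edge 1: (7,3.5)→(16,7)  cross = 7·7 − 16·3.5 = -7.0000; (r_i+r_j)·cross = 23·-7.0000 = -161.0000
edge 2: (16,7)→(19.5,17)  cross = 16·17 − 19.5·7 = 135.5000; (r_i+r_j)·cross = 35.5·135.5000 = 4810.2500
edge 3: (19.5,17)→(17,32)  cross = 19.5·32 − 17·17 = 335.0000; (r_i+r_j)·cross = 36.5·335.0000 = 12227.5000
edge 4: (17,32)→(3,32.5)  cross = 17·32.5 − 3·32 = 456.5000; (r_i+r_j)·cross = 20·456.5000 = 9130.0000
edge 5: (3,32.5)→(0.5,29.5)  cross = 3·29.5 − 0.5·32.5 = 72.2500; (r_i+r_j)·cross = 3.5·72.2500 = 252.8750
edge 6: (0.5,29.5)→(0.5,27.5)  cross = 0.5·27.5 − 0.5·29.5 = -1.0000; (r_i+r_j)·cross = 1·-1.0000 = -1.0000
Σcross = 800.5000 → A = |Σcross|/2 = 400.2500 mm²
Σ(r_i+r_j)·cross = 24828.0000 → first moment M = |Σ|/6 = 4138.0000
R_c = M/A = 4138.0000/400.2500 = 10.3385 mm
θ = 223° = 3.892084 rad
V = θ·R_c·A = 3.892084·10.3385·400.2500 = 16105.445 mm³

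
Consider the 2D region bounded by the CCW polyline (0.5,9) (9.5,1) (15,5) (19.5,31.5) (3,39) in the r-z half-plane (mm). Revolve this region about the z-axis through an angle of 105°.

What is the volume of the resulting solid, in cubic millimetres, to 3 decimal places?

Profile (r,z), 5 vertices: (0.5,9) (9.5,1) (15,5) (19.5,31.5) (3,39)
edge 0: (0.5,9)→(9.5,1)  cross = 0.5·1 − 9.5·9 = -85.0000; (r_i+r_j)·cross = 10·-85.0000 = -850.0000
edge 1: (9.5,1)→(15,5)  cross = 9.5·5 − 15·1 = 32.5000; (r_i+r_j)·cross = 24.5·32.5000 = 796.2500
edge 2: (15,5)→(19.5,31.5)  cross = 15·31.5 − 19.5·5 = 375.0000; (r_i+r_j)·cross = 34.5·375.0000 = 12937.5000
edge 3: (19.5,31.5)→(3,39)  cross = 19.5·39 − 3·31.5 = 666.0000; (r_i+r_j)·cross = 22.5·666.0000 = 14985.0000
edge 4: (3,39)→(0.5,9)  cross = 3·9 − 0.5·39 = 7.5000; (r_i+r_j)·cross = 3.5·7.5000 = 26.2500
Σcross = 996.0000 → A = |Σcross|/2 = 498.0000 mm²
Σ(r_i+r_j)·cross = 27895.0000 → first moment M = |Σ|/6 = 4649.1667
R_c = M/A = 4649.1667/498.0000 = 9.3357 mm
θ = 105° = 1.832596 rad
V = θ·R_c·A = 1.832596·9.3357·498.0000 = 8520.043 mm³

Volume = 8520.043 mm³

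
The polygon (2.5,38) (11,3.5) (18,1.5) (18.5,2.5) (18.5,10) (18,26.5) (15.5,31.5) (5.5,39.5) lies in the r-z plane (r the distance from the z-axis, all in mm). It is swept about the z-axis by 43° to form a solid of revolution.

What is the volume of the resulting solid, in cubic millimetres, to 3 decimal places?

Profile (r,z), 8 vertices: (2.5,38) (11,3.5) (18,1.5) (18.5,2.5) (18.5,10) (18,26.5) (15.5,31.5) (5.5,39.5)
edge 0: (2.5,38)→(11,3.5)  cross = 2.5·3.5 − 11·38 = -409.2500; (r_i+r_j)·cross = 13.5·-409.2500 = -5524.8750
edge 1: (11,3.5)→(18,1.5)  cross = 11·1.5 − 18·3.5 = -46.5000; (r_i+r_j)·cross = 29·-46.5000 = -1348.5000
edge 2: (18,1.5)→(18.5,2.5)  cross = 18·2.5 − 18.5·1.5 = 17.2500; (r_i+r_j)·cross = 36.5·17.2500 = 629.6250
edge 3: (18.5,2.5)→(18.5,10)  cross = 18.5·10 − 18.5·2.5 = 138.7500; (r_i+r_j)·cross = 37·138.7500 = 5133.7500
edge 4: (18.5,10)→(18,26.5)  cross = 18.5·26.5 − 18·10 = 310.2500; (r_i+r_j)·cross = 36.5·310.2500 = 11324.1250
edge 5: (18,26.5)→(15.5,31.5)  cross = 18·31.5 − 15.5·26.5 = 156.2500; (r_i+r_j)·cross = 33.5·156.2500 = 5234.3750
edge 6: (15.5,31.5)→(5.5,39.5)  cross = 15.5·39.5 − 5.5·31.5 = 439.0000; (r_i+r_j)·cross = 21·439.0000 = 9219.0000
edge 7: (5.5,39.5)→(2.5,38)  cross = 5.5·38 − 2.5·39.5 = 110.2500; (r_i+r_j)·cross = 8·110.2500 = 882.0000
Σcross = 716.0000 → A = |Σcross|/2 = 358.0000 mm²
Σ(r_i+r_j)·cross = 25549.5000 → first moment M = |Σ|/6 = 4258.2500
R_c = M/A = 4258.2500/358.0000 = 11.8946 mm
θ = 43° = 0.750492 rad
V = θ·R_c·A = 0.750492·11.8946·358.0000 = 3195.781 mm³

Volume = 3195.781 mm³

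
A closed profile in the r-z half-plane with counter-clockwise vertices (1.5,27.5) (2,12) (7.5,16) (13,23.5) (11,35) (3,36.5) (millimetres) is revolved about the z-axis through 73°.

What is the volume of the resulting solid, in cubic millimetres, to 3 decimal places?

Profile (r,z), 6 vertices: (1.5,27.5) (2,12) (7.5,16) (13,23.5) (11,35) (3,36.5)
edge 0: (1.5,27.5)→(2,12)  cross = 1.5·12 − 2·27.5 = -37.0000; (r_i+r_j)·cross = 3.5·-37.0000 = -129.5000
edge 1: (2,12)→(7.5,16)  cross = 2·16 − 7.5·12 = -58.0000; (r_i+r_j)·cross = 9.5·-58.0000 = -551.0000
edge 2: (7.5,16)→(13,23.5)  cross = 7.5·23.5 − 13·16 = -31.7500; (r_i+r_j)·cross = 20.5·-31.7500 = -650.8750
edge 3: (13,23.5)→(11,35)  cross = 13·35 − 11·23.5 = 196.5000; (r_i+r_j)·cross = 24·196.5000 = 4716.0000
edge 4: (11,35)→(3,36.5)  cross = 11·36.5 − 3·35 = 296.5000; (r_i+r_j)·cross = 14·296.5000 = 4151.0000
edge 5: (3,36.5)→(1.5,27.5)  cross = 3·27.5 − 1.5·36.5 = 27.7500; (r_i+r_j)·cross = 4.5·27.7500 = 124.8750
Σcross = 394.0000 → A = |Σcross|/2 = 197.0000 mm²
Σ(r_i+r_j)·cross = 7660.5000 → first moment M = |Σ|/6 = 1276.7500
R_c = M/A = 1276.7500/197.0000 = 6.4810 mm
θ = 73° = 1.274090 rad
V = θ·R_c·A = 1.274090·6.4810·197.0000 = 1626.695 mm³

Volume = 1626.695 mm³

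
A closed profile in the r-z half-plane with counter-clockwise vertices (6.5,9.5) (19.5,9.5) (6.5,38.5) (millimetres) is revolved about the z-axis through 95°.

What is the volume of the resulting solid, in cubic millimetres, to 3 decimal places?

Profile (r,z), 3 vertices: (6.5,9.5) (19.5,9.5) (6.5,38.5)
edge 0: (6.5,9.5)→(19.5,9.5)  cross = 6.5·9.5 − 19.5·9.5 = -123.5000; (r_i+r_j)·cross = 26·-123.5000 = -3211.0000
edge 1: (19.5,9.5)→(6.5,38.5)  cross = 19.5·38.5 − 6.5·9.5 = 689.0000; (r_i+r_j)·cross = 26·689.0000 = 17914.0000
edge 2: (6.5,38.5)→(6.5,9.5)  cross = 6.5·9.5 − 6.5·38.5 = -188.5000; (r_i+r_j)·cross = 13·-188.5000 = -2450.5000
Σcross = 377.0000 → A = |Σcross|/2 = 188.5000 mm²
Σ(r_i+r_j)·cross = 12252.5000 → first moment M = |Σ|/6 = 2042.0833
R_c = M/A = 2042.0833/188.5000 = 10.8333 mm
θ = 95° = 1.658063 rad
V = θ·R_c·A = 1.658063·10.8333·188.5000 = 3385.902 mm³

Volume = 3385.902 mm³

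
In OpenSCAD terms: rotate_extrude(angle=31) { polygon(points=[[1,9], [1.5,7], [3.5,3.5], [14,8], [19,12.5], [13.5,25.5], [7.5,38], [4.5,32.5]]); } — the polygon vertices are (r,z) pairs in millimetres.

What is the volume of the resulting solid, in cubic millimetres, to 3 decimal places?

Volume = 1642.510 mm³

Profile (r,z), 8 vertices: (1,9) (1.5,7) (3.5,3.5) (14,8) (19,12.5) (13.5,25.5) (7.5,38) (4.5,32.5)
edge 0: (1,9)→(1.5,7)  cross = 1·7 − 1.5·9 = -6.5000; (r_i+r_j)·cross = 2.5·-6.5000 = -16.2500
edge 1: (1.5,7)→(3.5,3.5)  cross = 1.5·3.5 − 3.5·7 = -19.2500; (r_i+r_j)·cross = 5·-19.2500 = -96.2500
edge 2: (3.5,3.5)→(14,8)  cross = 3.5·8 − 14·3.5 = -21.0000; (r_i+r_j)·cross = 17.5·-21.0000 = -367.5000
edge 3: (14,8)→(19,12.5)  cross = 14·12.5 − 19·8 = 23.0000; (r_i+r_j)·cross = 33·23.0000 = 759.0000
edge 4: (19,12.5)→(13.5,25.5)  cross = 19·25.5 − 13.5·12.5 = 315.7500; (r_i+r_j)·cross = 32.5·315.7500 = 10261.8750
edge 5: (13.5,25.5)→(7.5,38)  cross = 13.5·38 − 7.5·25.5 = 321.7500; (r_i+r_j)·cross = 21·321.7500 = 6756.7500
edge 6: (7.5,38)→(4.5,32.5)  cross = 7.5·32.5 − 4.5·38 = 72.7500; (r_i+r_j)·cross = 12·72.7500 = 873.0000
edge 7: (4.5,32.5)→(1,9)  cross = 4.5·9 − 1·32.5 = 8.0000; (r_i+r_j)·cross = 5.5·8.0000 = 44.0000
Σcross = 694.5000 → A = |Σcross|/2 = 347.2500 mm²
Σ(r_i+r_j)·cross = 18214.6250 → first moment M = |Σ|/6 = 3035.7708
R_c = M/A = 3035.7708/347.2500 = 8.7423 mm
θ = 31° = 0.541052 rad
V = θ·R_c·A = 0.541052·8.7423·347.2500 = 1642.510 mm³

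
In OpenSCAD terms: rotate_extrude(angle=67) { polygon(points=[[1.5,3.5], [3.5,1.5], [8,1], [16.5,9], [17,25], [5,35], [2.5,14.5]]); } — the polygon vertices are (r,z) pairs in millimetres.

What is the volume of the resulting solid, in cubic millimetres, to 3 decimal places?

Volume = 3913.640 mm³

Profile (r,z), 7 vertices: (1.5,3.5) (3.5,1.5) (8,1) (16.5,9) (17,25) (5,35) (2.5,14.5)
edge 0: (1.5,3.5)→(3.5,1.5)  cross = 1.5·1.5 − 3.5·3.5 = -10.0000; (r_i+r_j)·cross = 5·-10.0000 = -50.0000
edge 1: (3.5,1.5)→(8,1)  cross = 3.5·1 − 8·1.5 = -8.5000; (r_i+r_j)·cross = 11.5·-8.5000 = -97.7500
edge 2: (8,1)→(16.5,9)  cross = 8·9 − 16.5·1 = 55.5000; (r_i+r_j)·cross = 24.5·55.5000 = 1359.7500
edge 3: (16.5,9)→(17,25)  cross = 16.5·25 − 17·9 = 259.5000; (r_i+r_j)·cross = 33.5·259.5000 = 8693.2500
edge 4: (17,25)→(5,35)  cross = 17·35 − 5·25 = 470.0000; (r_i+r_j)·cross = 22·470.0000 = 10340.0000
edge 5: (5,35)→(2.5,14.5)  cross = 5·14.5 − 2.5·35 = -15.0000; (r_i+r_j)·cross = 7.5·-15.0000 = -112.5000
edge 6: (2.5,14.5)→(1.5,3.5)  cross = 2.5·3.5 − 1.5·14.5 = -13.0000; (r_i+r_j)·cross = 4·-13.0000 = -52.0000
Σcross = 738.5000 → A = |Σcross|/2 = 369.2500 mm²
Σ(r_i+r_j)·cross = 20080.7500 → first moment M = |Σ|/6 = 3346.7917
R_c = M/A = 3346.7917/369.2500 = 9.0638 mm
θ = 67° = 1.169371 rad
V = θ·R_c·A = 1.169371·9.0638·369.2500 = 3913.640 mm³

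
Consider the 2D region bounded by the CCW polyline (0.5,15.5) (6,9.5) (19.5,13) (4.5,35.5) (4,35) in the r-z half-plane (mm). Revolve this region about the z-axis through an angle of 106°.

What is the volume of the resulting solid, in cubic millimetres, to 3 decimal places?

Volume = 3772.096 mm³

Profile (r,z), 5 vertices: (0.5,15.5) (6,9.5) (19.5,13) (4.5,35.5) (4,35)
edge 0: (0.5,15.5)→(6,9.5)  cross = 0.5·9.5 − 6·15.5 = -88.2500; (r_i+r_j)·cross = 6.5·-88.2500 = -573.6250
edge 1: (6,9.5)→(19.5,13)  cross = 6·13 − 19.5·9.5 = -107.2500; (r_i+r_j)·cross = 25.5·-107.2500 = -2734.8750
edge 2: (19.5,13)→(4.5,35.5)  cross = 19.5·35.5 − 4.5·13 = 633.7500; (r_i+r_j)·cross = 24·633.7500 = 15210.0000
edge 3: (4.5,35.5)→(4,35)  cross = 4.5·35 − 4·35.5 = 15.5000; (r_i+r_j)·cross = 8.5·15.5000 = 131.7500
edge 4: (4,35)→(0.5,15.5)  cross = 4·15.5 − 0.5·35 = 44.5000; (r_i+r_j)·cross = 4.5·44.5000 = 200.2500
Σcross = 498.2500 → A = |Σcross|/2 = 249.1250 mm²
Σ(r_i+r_j)·cross = 12233.5000 → first moment M = |Σ|/6 = 2038.9167
R_c = M/A = 2038.9167/249.1250 = 8.1843 mm
θ = 106° = 1.850049 rad
V = θ·R_c·A = 1.850049·8.1843·249.1250 = 3772.096 mm³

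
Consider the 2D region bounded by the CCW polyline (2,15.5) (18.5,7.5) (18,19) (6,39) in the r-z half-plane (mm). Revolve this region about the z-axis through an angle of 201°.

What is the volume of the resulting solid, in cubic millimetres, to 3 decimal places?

Profile (r,z), 4 vertices: (2,15.5) (18.5,7.5) (18,19) (6,39)
edge 0: (2,15.5)→(18.5,7.5)  cross = 2·7.5 − 18.5·15.5 = -271.7500; (r_i+r_j)·cross = 20.5·-271.7500 = -5570.8750
edge 1: (18.5,7.5)→(18,19)  cross = 18.5·19 − 18·7.5 = 216.5000; (r_i+r_j)·cross = 36.5·216.5000 = 7902.2500
edge 2: (18,19)→(6,39)  cross = 18·39 − 6·19 = 588.0000; (r_i+r_j)·cross = 24·588.0000 = 14112.0000
edge 3: (6,39)→(2,15.5)  cross = 6·15.5 − 2·39 = 15.0000; (r_i+r_j)·cross = 8·15.0000 = 120.0000
Σcross = 547.7500 → A = |Σcross|/2 = 273.8750 mm²
Σ(r_i+r_j)·cross = 16563.3750 → first moment M = |Σ|/6 = 2760.5625
R_c = M/A = 2760.5625/273.8750 = 10.0796 mm
θ = 201° = 3.508112 rad
V = θ·R_c·A = 3.508112·10.0796·273.8750 = 9684.362 mm³

Volume = 9684.362 mm³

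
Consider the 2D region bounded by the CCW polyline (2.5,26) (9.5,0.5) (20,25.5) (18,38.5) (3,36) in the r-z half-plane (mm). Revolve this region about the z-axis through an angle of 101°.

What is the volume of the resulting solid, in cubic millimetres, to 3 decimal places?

Profile (r,z), 5 vertices: (2.5,26) (9.5,0.5) (20,25.5) (18,38.5) (3,36)
edge 0: (2.5,26)→(9.5,0.5)  cross = 2.5·0.5 − 9.5·26 = -245.7500; (r_i+r_j)·cross = 12·-245.7500 = -2949.0000
edge 1: (9.5,0.5)→(20,25.5)  cross = 9.5·25.5 − 20·0.5 = 232.2500; (r_i+r_j)·cross = 29.5·232.2500 = 6851.3750
edge 2: (20,25.5)→(18,38.5)  cross = 20·38.5 − 18·25.5 = 311.0000; (r_i+r_j)·cross = 38·311.0000 = 11818.0000
edge 3: (18,38.5)→(3,36)  cross = 18·36 − 3·38.5 = 532.5000; (r_i+r_j)·cross = 21·532.5000 = 11182.5000
edge 4: (3,36)→(2.5,26)  cross = 3·26 − 2.5·36 = -12.0000; (r_i+r_j)·cross = 5.5·-12.0000 = -66.0000
Σcross = 818.0000 → A = |Σcross|/2 = 409.0000 mm²
Σ(r_i+r_j)·cross = 26836.8750 → first moment M = |Σ|/6 = 4472.8125
R_c = M/A = 4472.8125/409.0000 = 10.9360 mm
θ = 101° = 1.762783 rad
V = θ·R_c·A = 1.762783·10.9360·409.0000 = 7884.596 mm³

Volume = 7884.596 mm³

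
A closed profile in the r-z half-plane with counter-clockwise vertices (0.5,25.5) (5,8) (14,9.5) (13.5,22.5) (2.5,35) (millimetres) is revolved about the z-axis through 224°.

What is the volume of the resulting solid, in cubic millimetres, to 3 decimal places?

Profile (r,z), 5 vertices: (0.5,25.5) (5,8) (14,9.5) (13.5,22.5) (2.5,35)
edge 0: (0.5,25.5)→(5,8)  cross = 0.5·8 − 5·25.5 = -123.5000; (r_i+r_j)·cross = 5.5·-123.5000 = -679.2500
edge 1: (5,8)→(14,9.5)  cross = 5·9.5 − 14·8 = -64.5000; (r_i+r_j)·cross = 19·-64.5000 = -1225.5000
edge 2: (14,9.5)→(13.5,22.5)  cross = 14·22.5 − 13.5·9.5 = 186.7500; (r_i+r_j)·cross = 27.5·186.7500 = 5135.6250
edge 3: (13.5,22.5)→(2.5,35)  cross = 13.5·35 − 2.5·22.5 = 416.2500; (r_i+r_j)·cross = 16·416.2500 = 6660.0000
edge 4: (2.5,35)→(0.5,25.5)  cross = 2.5·25.5 − 0.5·35 = 46.2500; (r_i+r_j)·cross = 3·46.2500 = 138.7500
Σcross = 461.2500 → A = |Σcross|/2 = 230.6250 mm²
Σ(r_i+r_j)·cross = 10029.6250 → first moment M = |Σ|/6 = 1671.6042
R_c = M/A = 1671.6042/230.6250 = 7.2481 mm
θ = 224° = 3.909538 rad
V = θ·R_c·A = 3.909538·7.2481·230.6250 = 6535.199 mm³

Volume = 6535.199 mm³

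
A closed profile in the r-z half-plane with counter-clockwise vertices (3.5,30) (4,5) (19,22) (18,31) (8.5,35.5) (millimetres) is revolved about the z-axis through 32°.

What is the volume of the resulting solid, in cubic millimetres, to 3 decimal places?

Volume = 1650.476 mm³

Profile (r,z), 5 vertices: (3.5,30) (4,5) (19,22) (18,31) (8.5,35.5)
edge 0: (3.5,30)→(4,5)  cross = 3.5·5 − 4·30 = -102.5000; (r_i+r_j)·cross = 7.5·-102.5000 = -768.7500
edge 1: (4,5)→(19,22)  cross = 4·22 − 19·5 = -7.0000; (r_i+r_j)·cross = 23·-7.0000 = -161.0000
edge 2: (19,22)→(18,31)  cross = 19·31 − 18·22 = 193.0000; (r_i+r_j)·cross = 37·193.0000 = 7141.0000
edge 3: (18,31)→(8.5,35.5)  cross = 18·35.5 − 8.5·31 = 375.5000; (r_i+r_j)·cross = 26.5·375.5000 = 9950.7500
edge 4: (8.5,35.5)→(3.5,30)  cross = 8.5·30 − 3.5·35.5 = 130.7500; (r_i+r_j)·cross = 12·130.7500 = 1569.0000
Σcross = 589.7500 → A = |Σcross|/2 = 294.8750 mm²
Σ(r_i+r_j)·cross = 17731.0000 → first moment M = |Σ|/6 = 2955.1667
R_c = M/A = 2955.1667/294.8750 = 10.0218 mm
θ = 32° = 0.558505 rad
V = θ·R_c·A = 0.558505·10.0218·294.8750 = 1650.476 mm³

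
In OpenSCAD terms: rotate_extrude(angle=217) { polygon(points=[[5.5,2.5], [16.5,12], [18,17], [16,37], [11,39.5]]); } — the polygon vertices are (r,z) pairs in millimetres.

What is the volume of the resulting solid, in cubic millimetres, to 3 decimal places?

Volume = 12062.677 mm³

Profile (r,z), 5 vertices: (5.5,2.5) (16.5,12) (18,17) (16,37) (11,39.5)
edge 0: (5.5,2.5)→(16.5,12)  cross = 5.5·12 − 16.5·2.5 = 24.7500; (r_i+r_j)·cross = 22·24.7500 = 544.5000
edge 1: (16.5,12)→(18,17)  cross = 16.5·17 − 18·12 = 64.5000; (r_i+r_j)·cross = 34.5·64.5000 = 2225.2500
edge 2: (18,17)→(16,37)  cross = 18·37 − 16·17 = 394.0000; (r_i+r_j)·cross = 34·394.0000 = 13396.0000
edge 3: (16,37)→(11,39.5)  cross = 16·39.5 − 11·37 = 225.0000; (r_i+r_j)·cross = 27·225.0000 = 6075.0000
edge 4: (11,39.5)→(5.5,2.5)  cross = 11·2.5 − 5.5·39.5 = -189.7500; (r_i+r_j)·cross = 16.5·-189.7500 = -3130.8750
Σcross = 518.5000 → A = |Σcross|/2 = 259.2500 mm²
Σ(r_i+r_j)·cross = 19109.8750 → first moment M = |Σ|/6 = 3184.9792
R_c = M/A = 3184.9792/259.2500 = 12.2854 mm
θ = 217° = 3.787364 rad
V = θ·R_c·A = 3.787364·12.2854·259.2500 = 12062.677 mm³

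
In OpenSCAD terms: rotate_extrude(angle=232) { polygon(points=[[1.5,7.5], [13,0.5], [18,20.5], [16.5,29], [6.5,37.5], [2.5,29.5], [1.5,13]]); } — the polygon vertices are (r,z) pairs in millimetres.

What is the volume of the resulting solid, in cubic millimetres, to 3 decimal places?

Volume = 15943.583 mm³

Profile (r,z), 7 vertices: (1.5,7.5) (13,0.5) (18,20.5) (16.5,29) (6.5,37.5) (2.5,29.5) (1.5,13)
edge 0: (1.5,7.5)→(13,0.5)  cross = 1.5·0.5 − 13·7.5 = -96.7500; (r_i+r_j)·cross = 14.5·-96.7500 = -1402.8750
edge 1: (13,0.5)→(18,20.5)  cross = 13·20.5 − 18·0.5 = 257.5000; (r_i+r_j)·cross = 31·257.5000 = 7982.5000
edge 2: (18,20.5)→(16.5,29)  cross = 18·29 − 16.5·20.5 = 183.7500; (r_i+r_j)·cross = 34.5·183.7500 = 6339.3750
edge 3: (16.5,29)→(6.5,37.5)  cross = 16.5·37.5 − 6.5·29 = 430.2500; (r_i+r_j)·cross = 23·430.2500 = 9895.7500
edge 4: (6.5,37.5)→(2.5,29.5)  cross = 6.5·29.5 − 2.5·37.5 = 98.0000; (r_i+r_j)·cross = 9·98.0000 = 882.0000
edge 5: (2.5,29.5)→(1.5,13)  cross = 2.5·13 − 1.5·29.5 = -11.7500; (r_i+r_j)·cross = 4·-11.7500 = -47.0000
edge 6: (1.5,13)→(1.5,7.5)  cross = 1.5·7.5 − 1.5·13 = -8.2500; (r_i+r_j)·cross = 3·-8.2500 = -24.7500
Σcross = 852.7500 → A = |Σcross|/2 = 426.3750 mm²
Σ(r_i+r_j)·cross = 23625.0000 → first moment M = |Σ|/6 = 3937.5000
R_c = M/A = 3937.5000/426.3750 = 9.2348 mm
θ = 232° = 4.049164 rad
V = θ·R_c·A = 4.049164·9.2348·426.3750 = 15943.583 mm³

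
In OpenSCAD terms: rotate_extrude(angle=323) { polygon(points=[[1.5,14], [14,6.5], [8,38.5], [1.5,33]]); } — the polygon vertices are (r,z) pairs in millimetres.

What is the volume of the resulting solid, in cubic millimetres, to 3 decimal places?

Volume = 9114.758 mm³

Profile (r,z), 4 vertices: (1.5,14) (14,6.5) (8,38.5) (1.5,33)
edge 0: (1.5,14)→(14,6.5)  cross = 1.5·6.5 − 14·14 = -186.2500; (r_i+r_j)·cross = 15.5·-186.2500 = -2886.8750
edge 1: (14,6.5)→(8,38.5)  cross = 14·38.5 − 8·6.5 = 487.0000; (r_i+r_j)·cross = 22·487.0000 = 10714.0000
edge 2: (8,38.5)→(1.5,33)  cross = 8·33 − 1.5·38.5 = 206.2500; (r_i+r_j)·cross = 9.5·206.2500 = 1959.3750
edge 3: (1.5,33)→(1.5,14)  cross = 1.5·14 − 1.5·33 = -28.5000; (r_i+r_j)·cross = 3·-28.5000 = -85.5000
Σcross = 478.5000 → A = |Σcross|/2 = 239.2500 mm²
Σ(r_i+r_j)·cross = 9701.0000 → first moment M = |Σ|/6 = 1616.8333
R_c = M/A = 1616.8333/239.2500 = 6.7579 mm
θ = 323° = 5.637413 rad
V = θ·R_c·A = 5.637413·6.7579·239.2500 = 9114.758 mm³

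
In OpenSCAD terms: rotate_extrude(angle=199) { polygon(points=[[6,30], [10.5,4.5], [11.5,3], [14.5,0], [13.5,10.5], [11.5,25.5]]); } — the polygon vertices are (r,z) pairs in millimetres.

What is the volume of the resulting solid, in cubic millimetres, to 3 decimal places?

Volume = 3983.766 mm³

Profile (r,z), 6 vertices: (6,30) (10.5,4.5) (11.5,3) (14.5,0) (13.5,10.5) (11.5,25.5)
edge 0: (6,30)→(10.5,4.5)  cross = 6·4.5 − 10.5·30 = -288.0000; (r_i+r_j)·cross = 16.5·-288.0000 = -4752.0000
edge 1: (10.5,4.5)→(11.5,3)  cross = 10.5·3 − 11.5·4.5 = -20.2500; (r_i+r_j)·cross = 22·-20.2500 = -445.5000
edge 2: (11.5,3)→(14.5,0)  cross = 11.5·0 − 14.5·3 = -43.5000; (r_i+r_j)·cross = 26·-43.5000 = -1131.0000
edge 3: (14.5,0)→(13.5,10.5)  cross = 14.5·10.5 − 13.5·0 = 152.2500; (r_i+r_j)·cross = 28·152.2500 = 4263.0000
edge 4: (13.5,10.5)→(11.5,25.5)  cross = 13.5·25.5 − 11.5·10.5 = 223.5000; (r_i+r_j)·cross = 25·223.5000 = 5587.5000
edge 5: (11.5,25.5)→(6,30)  cross = 11.5·30 − 6·25.5 = 192.0000; (r_i+r_j)·cross = 17.5·192.0000 = 3360.0000
Σcross = 216.0000 → A = |Σcross|/2 = 108.0000 mm²
Σ(r_i+r_j)·cross = 6882.0000 → first moment M = |Σ|/6 = 1147.0000
R_c = M/A = 1147.0000/108.0000 = 10.6204 mm
θ = 199° = 3.473205 rad
V = θ·R_c·A = 3.473205·10.6204·108.0000 = 3983.766 mm³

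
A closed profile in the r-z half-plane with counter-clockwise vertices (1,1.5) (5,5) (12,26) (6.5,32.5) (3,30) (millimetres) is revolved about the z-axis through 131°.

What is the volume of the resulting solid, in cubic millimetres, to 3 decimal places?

Volume = 2319.820 mm³

Profile (r,z), 5 vertices: (1,1.5) (5,5) (12,26) (6.5,32.5) (3,30)
edge 0: (1,1.5)→(5,5)  cross = 1·5 − 5·1.5 = -2.5000; (r_i+r_j)·cross = 6·-2.5000 = -15.0000
edge 1: (5,5)→(12,26)  cross = 5·26 − 12·5 = 70.0000; (r_i+r_j)·cross = 17·70.0000 = 1190.0000
edge 2: (12,26)→(6.5,32.5)  cross = 12·32.5 − 6.5·26 = 221.0000; (r_i+r_j)·cross = 18.5·221.0000 = 4088.5000
edge 3: (6.5,32.5)→(3,30)  cross = 6.5·30 − 3·32.5 = 97.5000; (r_i+r_j)·cross = 9.5·97.5000 = 926.2500
edge 4: (3,30)→(1,1.5)  cross = 3·1.5 − 1·30 = -25.5000; (r_i+r_j)·cross = 4·-25.5000 = -102.0000
Σcross = 360.5000 → A = |Σcross|/2 = 180.2500 mm²
Σ(r_i+r_j)·cross = 6087.7500 → first moment M = |Σ|/6 = 1014.6250
R_c = M/A = 1014.6250/180.2500 = 5.6290 mm
θ = 131° = 2.286381 rad
V = θ·R_c·A = 2.286381·5.6290·180.2500 = 2319.820 mm³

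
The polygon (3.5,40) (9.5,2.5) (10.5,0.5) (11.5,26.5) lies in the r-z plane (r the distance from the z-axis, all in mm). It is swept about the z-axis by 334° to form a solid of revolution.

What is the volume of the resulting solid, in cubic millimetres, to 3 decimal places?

Profile (r,z), 4 vertices: (3.5,40) (9.5,2.5) (10.5,0.5) (11.5,26.5)
edge 0: (3.5,40)→(9.5,2.5)  cross = 3.5·2.5 − 9.5·40 = -371.2500; (r_i+r_j)·cross = 13·-371.2500 = -4826.2500
edge 1: (9.5,2.5)→(10.5,0.5)  cross = 9.5·0.5 − 10.5·2.5 = -21.5000; (r_i+r_j)·cross = 20·-21.5000 = -430.0000
edge 2: (10.5,0.5)→(11.5,26.5)  cross = 10.5·26.5 − 11.5·0.5 = 272.5000; (r_i+r_j)·cross = 22·272.5000 = 5995.0000
edge 3: (11.5,26.5)→(3.5,40)  cross = 11.5·40 − 3.5·26.5 = 367.2500; (r_i+r_j)·cross = 15·367.2500 = 5508.7500
Σcross = 247.0000 → A = |Σcross|/2 = 123.5000 mm²
Σ(r_i+r_j)·cross = 6247.5000 → first moment M = |Σ|/6 = 1041.2500
R_c = M/A = 1041.2500/123.5000 = 8.4312 mm
θ = 334° = 5.829400 rad
V = θ·R_c·A = 5.829400·8.4312·123.5000 = 6069.862 mm³

Volume = 6069.862 mm³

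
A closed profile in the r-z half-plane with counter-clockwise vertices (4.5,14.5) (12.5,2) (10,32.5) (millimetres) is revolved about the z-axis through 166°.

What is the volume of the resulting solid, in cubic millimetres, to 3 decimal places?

Profile (r,z), 3 vertices: (4.5,14.5) (12.5,2) (10,32.5)
edge 0: (4.5,14.5)→(12.5,2)  cross = 4.5·2 − 12.5·14.5 = -172.2500; (r_i+r_j)·cross = 17·-172.2500 = -2928.2500
edge 1: (12.5,2)→(10,32.5)  cross = 12.5·32.5 − 10·2 = 386.2500; (r_i+r_j)·cross = 22.5·386.2500 = 8690.6250
edge 2: (10,32.5)→(4.5,14.5)  cross = 10·14.5 − 4.5·32.5 = -1.2500; (r_i+r_j)·cross = 14.5·-1.2500 = -18.1250
Σcross = 212.7500 → A = |Σcross|/2 = 106.3750 mm²
Σ(r_i+r_j)·cross = 5744.2500 → first moment M = |Σ|/6 = 957.3750
R_c = M/A = 957.3750/106.3750 = 9.0000 mm
θ = 166° = 2.897247 rad
V = θ·R_c·A = 2.897247·9.0000·106.3750 = 2773.751 mm³

Volume = 2773.751 mm³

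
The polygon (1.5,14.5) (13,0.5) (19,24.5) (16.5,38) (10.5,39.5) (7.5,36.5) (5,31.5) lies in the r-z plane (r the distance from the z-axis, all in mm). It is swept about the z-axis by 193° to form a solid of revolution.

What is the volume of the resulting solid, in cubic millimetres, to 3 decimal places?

Volume = 15535.455 mm³

Profile (r,z), 7 vertices: (1.5,14.5) (13,0.5) (19,24.5) (16.5,38) (10.5,39.5) (7.5,36.5) (5,31.5)
edge 0: (1.5,14.5)→(13,0.5)  cross = 1.5·0.5 − 13·14.5 = -187.7500; (r_i+r_j)·cross = 14.5·-187.7500 = -2722.3750
edge 1: (13,0.5)→(19,24.5)  cross = 13·24.5 − 19·0.5 = 309.0000; (r_i+r_j)·cross = 32·309.0000 = 9888.0000
edge 2: (19,24.5)→(16.5,38)  cross = 19·38 − 16.5·24.5 = 317.7500; (r_i+r_j)·cross = 35.5·317.7500 = 11280.1250
edge 3: (16.5,38)→(10.5,39.5)  cross = 16.5·39.5 − 10.5·38 = 252.7500; (r_i+r_j)·cross = 27·252.7500 = 6824.2500
edge 4: (10.5,39.5)→(7.5,36.5)  cross = 10.5·36.5 − 7.5·39.5 = 87.0000; (r_i+r_j)·cross = 18·87.0000 = 1566.0000
edge 5: (7.5,36.5)→(5,31.5)  cross = 7.5·31.5 − 5·36.5 = 53.7500; (r_i+r_j)·cross = 12.5·53.7500 = 671.8750
edge 6: (5,31.5)→(1.5,14.5)  cross = 5·14.5 − 1.5·31.5 = 25.2500; (r_i+r_j)·cross = 6.5·25.2500 = 164.1250
Σcross = 857.7500 → A = |Σcross|/2 = 428.8750 mm²
Σ(r_i+r_j)·cross = 27672.0000 → first moment M = |Σ|/6 = 4612.0000
R_c = M/A = 4612.0000/428.8750 = 10.7537 mm
θ = 193° = 3.368485 rad
V = θ·R_c·A = 3.368485·10.7537·428.8750 = 15535.455 mm³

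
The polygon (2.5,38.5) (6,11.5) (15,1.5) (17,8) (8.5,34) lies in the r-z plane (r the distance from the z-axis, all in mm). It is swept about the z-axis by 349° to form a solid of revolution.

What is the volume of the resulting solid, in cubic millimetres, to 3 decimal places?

Volume = 13746.948 mm³

Profile (r,z), 5 vertices: (2.5,38.5) (6,11.5) (15,1.5) (17,8) (8.5,34)
edge 0: (2.5,38.5)→(6,11.5)  cross = 2.5·11.5 − 6·38.5 = -202.2500; (r_i+r_j)·cross = 8.5·-202.2500 = -1719.1250
edge 1: (6,11.5)→(15,1.5)  cross = 6·1.5 − 15·11.5 = -163.5000; (r_i+r_j)·cross = 21·-163.5000 = -3433.5000
edge 2: (15,1.5)→(17,8)  cross = 15·8 − 17·1.5 = 94.5000; (r_i+r_j)·cross = 32·94.5000 = 3024.0000
edge 3: (17,8)→(8.5,34)  cross = 17·34 − 8.5·8 = 510.0000; (r_i+r_j)·cross = 25.5·510.0000 = 13005.0000
edge 4: (8.5,34)→(2.5,38.5)  cross = 8.5·38.5 − 2.5·34 = 242.2500; (r_i+r_j)·cross = 11·242.2500 = 2664.7500
Σcross = 481.0000 → A = |Σcross|/2 = 240.5000 mm²
Σ(r_i+r_j)·cross = 13541.1250 → first moment M = |Σ|/6 = 2256.8542
R_c = M/A = 2256.8542/240.5000 = 9.3840 mm
θ = 349° = 6.091199 rad
V = θ·R_c·A = 6.091199·9.3840·240.5000 = 13746.948 mm³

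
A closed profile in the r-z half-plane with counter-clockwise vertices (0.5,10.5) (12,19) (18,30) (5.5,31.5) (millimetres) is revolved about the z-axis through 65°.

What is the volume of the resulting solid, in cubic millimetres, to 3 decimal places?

Volume = 1660.619 mm³

Profile (r,z), 4 vertices: (0.5,10.5) (12,19) (18,30) (5.5,31.5)
edge 0: (0.5,10.5)→(12,19)  cross = 0.5·19 − 12·10.5 = -116.5000; (r_i+r_j)·cross = 12.5·-116.5000 = -1456.2500
edge 1: (12,19)→(18,30)  cross = 12·30 − 18·19 = 18.0000; (r_i+r_j)·cross = 30·18.0000 = 540.0000
edge 2: (18,30)→(5.5,31.5)  cross = 18·31.5 − 5.5·30 = 402.0000; (r_i+r_j)·cross = 23.5·402.0000 = 9447.0000
edge 3: (5.5,31.5)→(0.5,10.5)  cross = 5.5·10.5 − 0.5·31.5 = 42.0000; (r_i+r_j)·cross = 6·42.0000 = 252.0000
Σcross = 345.5000 → A = |Σcross|/2 = 172.7500 mm²
Σ(r_i+r_j)·cross = 8782.7500 → first moment M = |Σ|/6 = 1463.7917
R_c = M/A = 1463.7917/172.7500 = 8.4735 mm
θ = 65° = 1.134464 rad
V = θ·R_c·A = 1.134464·8.4735·172.7500 = 1660.619 mm³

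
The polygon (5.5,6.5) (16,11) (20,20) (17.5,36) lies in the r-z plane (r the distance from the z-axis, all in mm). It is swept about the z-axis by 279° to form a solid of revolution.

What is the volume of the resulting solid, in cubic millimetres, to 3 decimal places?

Profile (r,z), 4 vertices: (5.5,6.5) (16,11) (20,20) (17.5,36)
edge 0: (5.5,6.5)→(16,11)  cross = 5.5·11 − 16·6.5 = -43.5000; (r_i+r_j)·cross = 21.5·-43.5000 = -935.2500
edge 1: (16,11)→(20,20)  cross = 16·20 − 20·11 = 100.0000; (r_i+r_j)·cross = 36·100.0000 = 3600.0000
edge 2: (20,20)→(17.5,36)  cross = 20·36 − 17.5·20 = 370.0000; (r_i+r_j)·cross = 37.5·370.0000 = 13875.0000
edge 3: (17.5,36)→(5.5,6.5)  cross = 17.5·6.5 − 5.5·36 = -84.2500; (r_i+r_j)·cross = 23·-84.2500 = -1937.7500
Σcross = 342.2500 → A = |Σcross|/2 = 171.1250 mm²
Σ(r_i+r_j)·cross = 14602.0000 → first moment M = |Σ|/6 = 2433.6667
R_c = M/A = 2433.6667/171.1250 = 14.2216 mm
θ = 279° = 4.869469 rad
V = θ·R_c·A = 4.869469·14.2216·171.1250 = 11850.663 mm³

Volume = 11850.663 mm³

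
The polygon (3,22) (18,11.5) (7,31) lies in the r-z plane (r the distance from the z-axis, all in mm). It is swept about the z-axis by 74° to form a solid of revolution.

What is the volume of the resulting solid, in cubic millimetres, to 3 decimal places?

Volume = 1066.815 mm³

Profile (r,z), 3 vertices: (3,22) (18,11.5) (7,31)
edge 0: (3,22)→(18,11.5)  cross = 3·11.5 − 18·22 = -361.5000; (r_i+r_j)·cross = 21·-361.5000 = -7591.5000
edge 1: (18,11.5)→(7,31)  cross = 18·31 − 7·11.5 = 477.5000; (r_i+r_j)·cross = 25·477.5000 = 11937.5000
edge 2: (7,31)→(3,22)  cross = 7·22 − 3·31 = 61.0000; (r_i+r_j)·cross = 10·61.0000 = 610.0000
Σcross = 177.0000 → A = |Σcross|/2 = 88.5000 mm²
Σ(r_i+r_j)·cross = 4956.0000 → first moment M = |Σ|/6 = 826.0000
R_c = M/A = 826.0000/88.5000 = 9.3333 mm
θ = 74° = 1.291544 rad
V = θ·R_c·A = 1.291544·9.3333·88.5000 = 1066.815 mm³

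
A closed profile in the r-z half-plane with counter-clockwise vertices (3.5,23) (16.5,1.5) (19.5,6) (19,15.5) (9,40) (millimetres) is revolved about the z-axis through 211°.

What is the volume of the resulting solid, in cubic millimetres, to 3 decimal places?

Profile (r,z), 5 vertices: (3.5,23) (16.5,1.5) (19.5,6) (19,15.5) (9,40)
edge 0: (3.5,23)→(16.5,1.5)  cross = 3.5·1.5 − 16.5·23 = -374.2500; (r_i+r_j)·cross = 20·-374.2500 = -7485.0000
edge 1: (16.5,1.5)→(19.5,6)  cross = 16.5·6 − 19.5·1.5 = 69.7500; (r_i+r_j)·cross = 36·69.7500 = 2511.0000
edge 2: (19.5,6)→(19,15.5)  cross = 19.5·15.5 − 19·6 = 188.2500; (r_i+r_j)·cross = 38.5·188.2500 = 7247.6250
edge 3: (19,15.5)→(9,40)  cross = 19·40 − 9·15.5 = 620.5000; (r_i+r_j)·cross = 28·620.5000 = 17374.0000
edge 4: (9,40)→(3.5,23)  cross = 9·23 − 3.5·40 = 67.0000; (r_i+r_j)·cross = 12.5·67.0000 = 837.5000
Σcross = 571.2500 → A = |Σcross|/2 = 285.6250 mm²
Σ(r_i+r_j)·cross = 20485.1250 → first moment M = |Σ|/6 = 3414.1875
R_c = M/A = 3414.1875/285.6250 = 11.9534 mm
θ = 211° = 3.682645 rad
V = θ·R_c·A = 3.682645·11.9534·285.6250 = 12573.240 mm³

Volume = 12573.240 mm³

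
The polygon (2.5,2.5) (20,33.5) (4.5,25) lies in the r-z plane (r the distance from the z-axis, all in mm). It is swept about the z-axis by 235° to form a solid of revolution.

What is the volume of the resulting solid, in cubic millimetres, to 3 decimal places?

Profile (r,z), 3 vertices: (2.5,2.5) (20,33.5) (4.5,25)
edge 0: (2.5,2.5)→(20,33.5)  cross = 2.5·33.5 − 20·2.5 = 33.7500; (r_i+r_j)·cross = 22.5·33.7500 = 759.3750
edge 1: (20,33.5)→(4.5,25)  cross = 20·25 − 4.5·33.5 = 349.2500; (r_i+r_j)·cross = 24.5·349.2500 = 8556.6250
edge 2: (4.5,25)→(2.5,2.5)  cross = 4.5·2.5 − 2.5·25 = -51.2500; (r_i+r_j)·cross = 7·-51.2500 = -358.7500
Σcross = 331.7500 → A = |Σcross|/2 = 165.8750 mm²
Σ(r_i+r_j)·cross = 8957.2500 → first moment M = |Σ|/6 = 1492.8750
R_c = M/A = 1492.8750/165.8750 = 9.0000 mm
θ = 235° = 4.101524 rad
V = θ·R_c·A = 4.101524·9.0000·165.8750 = 6123.062 mm³

Volume = 6123.062 mm³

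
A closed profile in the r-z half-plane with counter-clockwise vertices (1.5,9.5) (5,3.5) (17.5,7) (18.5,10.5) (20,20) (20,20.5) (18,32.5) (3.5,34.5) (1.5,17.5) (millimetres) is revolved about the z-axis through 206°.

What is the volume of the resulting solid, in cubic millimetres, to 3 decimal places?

Volume = 17523.349 mm³

Profile (r,z), 9 vertices: (1.5,9.5) (5,3.5) (17.5,7) (18.5,10.5) (20,20) (20,20.5) (18,32.5) (3.5,34.5) (1.5,17.5)
edge 0: (1.5,9.5)→(5,3.5)  cross = 1.5·3.5 − 5·9.5 = -42.2500; (r_i+r_j)·cross = 6.5·-42.2500 = -274.6250
edge 1: (5,3.5)→(17.5,7)  cross = 5·7 − 17.5·3.5 = -26.2500; (r_i+r_j)·cross = 22.5·-26.2500 = -590.6250
edge 2: (17.5,7)→(18.5,10.5)  cross = 17.5·10.5 − 18.5·7 = 54.2500; (r_i+r_j)·cross = 36·54.2500 = 1953.0000
edge 3: (18.5,10.5)→(20,20)  cross = 18.5·20 − 20·10.5 = 160.0000; (r_i+r_j)·cross = 38.5·160.0000 = 6160.0000
edge 4: (20,20)→(20,20.5)  cross = 20·20.5 − 20·20 = 10.0000; (r_i+r_j)·cross = 40·10.0000 = 400.0000
edge 5: (20,20.5)→(18,32.5)  cross = 20·32.5 − 18·20.5 = 281.0000; (r_i+r_j)·cross = 38·281.0000 = 10678.0000
edge 6: (18,32.5)→(3.5,34.5)  cross = 18·34.5 − 3.5·32.5 = 507.2500; (r_i+r_j)·cross = 21.5·507.2500 = 10905.8750
edge 7: (3.5,34.5)→(1.5,17.5)  cross = 3.5·17.5 − 1.5·34.5 = 9.5000; (r_i+r_j)·cross = 5·9.5000 = 47.5000
edge 8: (1.5,17.5)→(1.5,9.5)  cross = 1.5·9.5 − 1.5·17.5 = -12.0000; (r_i+r_j)·cross = 3·-12.0000 = -36.0000
Σcross = 941.5000 → A = |Σcross|/2 = 470.7500 mm²
Σ(r_i+r_j)·cross = 29243.1250 → first moment M = |Σ|/6 = 4873.8542
R_c = M/A = 4873.8542/470.7500 = 10.3534 mm
θ = 206° = 3.595378 rad
V = θ·R_c·A = 3.595378·10.3534·470.7500 = 17523.349 mm³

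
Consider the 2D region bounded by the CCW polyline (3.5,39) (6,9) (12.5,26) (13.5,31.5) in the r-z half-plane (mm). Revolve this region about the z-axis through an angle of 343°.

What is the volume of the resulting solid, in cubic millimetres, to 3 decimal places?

Volume = 7052.821 mm³

Profile (r,z), 4 vertices: (3.5,39) (6,9) (12.5,26) (13.5,31.5)
edge 0: (3.5,39)→(6,9)  cross = 3.5·9 − 6·39 = -202.5000; (r_i+r_j)·cross = 9.5·-202.5000 = -1923.7500
edge 1: (6,9)→(12.5,26)  cross = 6·26 − 12.5·9 = 43.5000; (r_i+r_j)·cross = 18.5·43.5000 = 804.7500
edge 2: (12.5,26)→(13.5,31.5)  cross = 12.5·31.5 − 13.5·26 = 42.7500; (r_i+r_j)·cross = 26·42.7500 = 1111.5000
edge 3: (13.5,31.5)→(3.5,39)  cross = 13.5·39 − 3.5·31.5 = 416.2500; (r_i+r_j)·cross = 17·416.2500 = 7076.2500
Σcross = 300.0000 → A = |Σcross|/2 = 150.0000 mm²
Σ(r_i+r_j)·cross = 7068.7500 → first moment M = |Σ|/6 = 1178.1250
R_c = M/A = 1178.1250/150.0000 = 7.8542 mm
θ = 343° = 5.986479 rad
V = θ·R_c·A = 5.986479·7.8542·150.0000 = 7052.821 mm³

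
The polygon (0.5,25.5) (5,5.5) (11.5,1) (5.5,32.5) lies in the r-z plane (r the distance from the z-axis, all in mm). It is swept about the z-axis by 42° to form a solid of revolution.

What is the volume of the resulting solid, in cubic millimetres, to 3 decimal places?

Volume = 654.481 mm³

Profile (r,z), 4 vertices: (0.5,25.5) (5,5.5) (11.5,1) (5.5,32.5)
edge 0: (0.5,25.5)→(5,5.5)  cross = 0.5·5.5 − 5·25.5 = -124.7500; (r_i+r_j)·cross = 5.5·-124.7500 = -686.1250
edge 1: (5,5.5)→(11.5,1)  cross = 5·1 − 11.5·5.5 = -58.2500; (r_i+r_j)·cross = 16.5·-58.2500 = -961.1250
edge 2: (11.5,1)→(5.5,32.5)  cross = 11.5·32.5 − 5.5·1 = 368.2500; (r_i+r_j)·cross = 17·368.2500 = 6260.2500
edge 3: (5.5,32.5)→(0.5,25.5)  cross = 5.5·25.5 − 0.5·32.5 = 124.0000; (r_i+r_j)·cross = 6·124.0000 = 744.0000
Σcross = 309.2500 → A = |Σcross|/2 = 154.6250 mm²
Σ(r_i+r_j)·cross = 5357.0000 → first moment M = |Σ|/6 = 892.8333
R_c = M/A = 892.8333/154.6250 = 5.7742 mm
θ = 42° = 0.733038 rad
V = θ·R_c·A = 0.733038·5.7742·154.6250 = 654.481 mm³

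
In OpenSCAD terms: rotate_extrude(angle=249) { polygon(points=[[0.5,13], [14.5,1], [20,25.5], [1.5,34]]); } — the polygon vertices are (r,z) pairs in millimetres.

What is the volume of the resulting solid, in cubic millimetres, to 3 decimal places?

Volume = 16694.659 mm³

Profile (r,z), 4 vertices: (0.5,13) (14.5,1) (20,25.5) (1.5,34)
edge 0: (0.5,13)→(14.5,1)  cross = 0.5·1 − 14.5·13 = -188.0000; (r_i+r_j)·cross = 15·-188.0000 = -2820.0000
edge 1: (14.5,1)→(20,25.5)  cross = 14.5·25.5 − 20·1 = 349.7500; (r_i+r_j)·cross = 34.5·349.7500 = 12066.3750
edge 2: (20,25.5)→(1.5,34)  cross = 20·34 − 1.5·25.5 = 641.7500; (r_i+r_j)·cross = 21.5·641.7500 = 13797.6250
edge 3: (1.5,34)→(0.5,13)  cross = 1.5·13 − 0.5·34 = 2.5000; (r_i+r_j)·cross = 2·2.5000 = 5.0000
Σcross = 806.0000 → A = |Σcross|/2 = 403.0000 mm²
Σ(r_i+r_j)·cross = 23049.0000 → first moment M = |Σ|/6 = 3841.5000
R_c = M/A = 3841.5000/403.0000 = 9.5323 mm
θ = 249° = 4.345870 rad
V = θ·R_c·A = 4.345870·9.5323·403.0000 = 16694.659 mm³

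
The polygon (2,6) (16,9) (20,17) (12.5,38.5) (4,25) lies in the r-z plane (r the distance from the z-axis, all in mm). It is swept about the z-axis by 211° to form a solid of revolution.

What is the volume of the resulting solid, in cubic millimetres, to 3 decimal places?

Volume = 13801.325 mm³

Profile (r,z), 5 vertices: (2,6) (16,9) (20,17) (12.5,38.5) (4,25)
edge 0: (2,6)→(16,9)  cross = 2·9 − 16·6 = -78.0000; (r_i+r_j)·cross = 18·-78.0000 = -1404.0000
edge 1: (16,9)→(20,17)  cross = 16·17 − 20·9 = 92.0000; (r_i+r_j)·cross = 36·92.0000 = 3312.0000
edge 2: (20,17)→(12.5,38.5)  cross = 20·38.5 − 12.5·17 = 557.5000; (r_i+r_j)·cross = 32.5·557.5000 = 18118.7500
edge 3: (12.5,38.5)→(4,25)  cross = 12.5·25 − 4·38.5 = 158.5000; (r_i+r_j)·cross = 16.5·158.5000 = 2615.2500
edge 4: (4,25)→(2,6)  cross = 4·6 − 2·25 = -26.0000; (r_i+r_j)·cross = 6·-26.0000 = -156.0000
Σcross = 704.0000 → A = |Σcross|/2 = 352.0000 mm²
Σ(r_i+r_j)·cross = 22486.0000 → first moment M = |Σ|/6 = 3747.6667
R_c = M/A = 3747.6667/352.0000 = 10.6468 mm
θ = 211° = 3.682645 rad
V = θ·R_c·A = 3.682645·10.6468·352.0000 = 13801.325 mm³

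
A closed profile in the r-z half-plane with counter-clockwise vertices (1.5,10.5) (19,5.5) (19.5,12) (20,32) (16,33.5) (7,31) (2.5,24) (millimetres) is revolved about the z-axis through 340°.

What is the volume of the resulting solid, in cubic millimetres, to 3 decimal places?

Profile (r,z), 7 vertices: (1.5,10.5) (19,5.5) (19.5,12) (20,32) (16,33.5) (7,31) (2.5,24)
edge 0: (1.5,10.5)→(19,5.5)  cross = 1.5·5.5 − 19·10.5 = -191.2500; (r_i+r_j)·cross = 20.5·-191.2500 = -3920.6250
edge 1: (19,5.5)→(19.5,12)  cross = 19·12 − 19.5·5.5 = 120.7500; (r_i+r_j)·cross = 38.5·120.7500 = 4648.8750
edge 2: (19.5,12)→(20,32)  cross = 19.5·32 − 20·12 = 384.0000; (r_i+r_j)·cross = 39.5·384.0000 = 15168.0000
edge 3: (20,32)→(16,33.5)  cross = 20·33.5 − 16·32 = 158.0000; (r_i+r_j)·cross = 36·158.0000 = 5688.0000
edge 4: (16,33.5)→(7,31)  cross = 16·31 − 7·33.5 = 261.5000; (r_i+r_j)·cross = 23·261.5000 = 6014.5000
edge 5: (7,31)→(2.5,24)  cross = 7·24 − 2.5·31 = 90.5000; (r_i+r_j)·cross = 9.5·90.5000 = 859.7500
edge 6: (2.5,24)→(1.5,10.5)  cross = 2.5·10.5 − 1.5·24 = -9.7500; (r_i+r_j)·cross = 4·-9.7500 = -39.0000
Σcross = 813.7500 → A = |Σcross|/2 = 406.8750 mm²
Σ(r_i+r_j)·cross = 28419.5000 → first moment M = |Σ|/6 = 4736.5833
R_c = M/A = 4736.5833/406.8750 = 11.6414 mm
θ = 340° = 5.934119 rad
V = θ·R_c·A = 5.934119·11.6414·406.8750 = 28107.451 mm³

Volume = 28107.451 mm³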